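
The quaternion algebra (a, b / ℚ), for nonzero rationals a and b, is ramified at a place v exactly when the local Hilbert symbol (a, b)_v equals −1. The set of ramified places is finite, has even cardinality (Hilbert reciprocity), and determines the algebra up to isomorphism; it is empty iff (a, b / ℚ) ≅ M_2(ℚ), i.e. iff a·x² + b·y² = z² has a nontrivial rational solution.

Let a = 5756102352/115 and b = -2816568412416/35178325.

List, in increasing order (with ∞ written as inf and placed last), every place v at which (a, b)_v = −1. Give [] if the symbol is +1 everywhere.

(a, b) ≡ (56751695, -1621477) mod (ℚ^×)²; places V = {2, 3, 5, 7, 11, 13, 17, 23, 29, 47, ∞}.
(a,b)_17: α=1, u≡12; β=1, v≡10 (mod 17); (12|17)=-1, (10|17)=-1; sign (−1)^0·-1^1·-1^1 = +1.
(a,b)_47: α=0, u≡13; β=-2, v≡13 (mod 47); (13|47)=-1, (13|47)=-1; sign (−1)^0·-1^-2·-1^0 = +1.
(a,b)_7: α=1, u≡6; β=-2, v≡5 (mod 7); (6|7)=-1, (5|7)=-1; sign (−1)^0·-1^-2·-1^1 = -1.
(a,b)_11: α=1, u≡4; β=3, v≡3 (mod 11); (4|11)=+1, (3|11)=+1; sign (−1)^1·+1^3·+1^1 = -1.
(a,b)_5: α=-1, u≡4; β=-2, v≡3 (mod 5); (4|5)=+1, (3|5)=-1; sign (−1)^0·+1^-2·-1^-1 = -1.
(a,b)_29: α=1, u≡7; β=1, v≡16 (mod 29); (7|29)=+1, (16|29)=+1; sign (−1)^0·+1^1·+1^1 = +1.
(a,b)_23: α=-1, u≡3; β=1, v≡22 (mod 23); (3|23)=+1, (22|23)=-1; sign (−1)^1·+1^1·-1^-1 = +1.
(a,b)_13: α=1, u≡5; β=-1, v≡6 (mod 13); (5|13)=-1, (6|13)=-1; sign (−1)^0·-1^-1·-1^1 = +1.
(a,b)_∞: sgn(56751695)=+, sgn(-1621477)=−, so +1.
(a,b)_3: α=6, u≡2; β=6, v≡2 (mod 3); (2|3)=-1, (2|3)=-1; sign (−1)^0·-1^6·-1^6 = +1.
(a,b)_2: α=4, β=8; u≡7, v≡3 (mod 8); ε(u)ε(v)=1·1, αω(v)=4·1, βω(u)=8·0; sum ≡ 1  ⇒  -1.
Ram(56751695, -1621477) = {2, 5, 7, 11}; no ℚ_2-point on the conic.

[2, 5, 7, 11]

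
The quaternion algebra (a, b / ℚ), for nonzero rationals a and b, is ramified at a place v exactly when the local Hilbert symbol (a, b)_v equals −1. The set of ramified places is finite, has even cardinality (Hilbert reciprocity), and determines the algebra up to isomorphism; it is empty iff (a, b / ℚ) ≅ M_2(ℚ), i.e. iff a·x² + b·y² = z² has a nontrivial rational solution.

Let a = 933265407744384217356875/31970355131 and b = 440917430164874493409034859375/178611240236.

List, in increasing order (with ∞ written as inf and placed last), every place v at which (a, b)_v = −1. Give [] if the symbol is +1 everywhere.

(a, b) ≡ (771001, 647971269) mod (ℚ^×)²; places V = {2, 3, 5, 7, 11, 13, 17, 19, 29, 31, 37, 53, ∞}.
(a,b)_29: α=-2, u≡23; β=-2, v≡20 (mod 29); (23|29)=+1, (20|29)=+1; sign (−1)^0·+1^-2·+1^-2 = +1.
(a,b)_13: α=-4, u≡10; β=-6, v≡4 (mod 13); (10|13)=+1, (4|13)=+1; sign (−1)^0·+1^-6·+1^-4 = +1.
(a,b)_31: α=3, u≡18; β=1, v≡15 (mod 31); (18|31)=+1, (15|31)=-1; sign (−1)^1·+1^1·-1^3 = +1.
(a,b)_2: α=0, β=-2; u≡1, v≡5 (mod 8); ε(u)ε(v)=0·0, αω(v)=0·1, βω(u)=-2·0; sum ≡ 0  ⇒  +1.
(a,b)_19: α=1, u≡12; β=1, v≡5 (mod 19); (12|19)=-1, (5|19)=+1; sign (−1)^1·-1^1·+1^1 = +1.
(a,b)_17: α=1, u≡6; β=1, v≡13 (mod 17); (6|17)=-1, (13|17)=+1; sign (−1)^0·-1^1·+1^1 = -1.
(a,b)_53: α=2, u≡4; β=3, v≡34 (mod 53); (4|53)=+1, (34|53)=-1; sign (−1)^0·+1^3·-1^2 = +1.
(a,b)_7: α=9, u≡5; β=12, v≡2 (mod 7); (5|7)=-1, (2|7)=+1; sign (−1)^0·-1^12·+1^9 = +1.
(a,b)_11: α=-3, u≡7; β=-1, v≡4 (mod 11); (7|11)=-1, (4|11)=+1; sign (−1)^1·-1^-1·+1^-3 = +1.
(a,b)_5: α=4, u≡1; β=6, v≡1 (mod 5); (1|5)=+1, (1|5)=+1; sign (−1)^0·+1^6·+1^4 = +1.
(a,b)_37: α=2, u≡24; β=3, v≡35 (mod 37); (24|37)=-1, (35|37)=-1; sign (−1)^0·-1^3·-1^2 = -1.
(a,b)_∞: sgn(771001)=+, sgn(647971269)=+, so +1.
(a,b)_3: α=0, u≡1; β=3, v≡2 (mod 3); (1|3)=+1, (2|3)=-1; sign (−1)^0·+1^3·-1^0 = +1.
Ram(771001, 647971269) = {17, 37}; no ℚ_17-point on the conic.

[17, 37]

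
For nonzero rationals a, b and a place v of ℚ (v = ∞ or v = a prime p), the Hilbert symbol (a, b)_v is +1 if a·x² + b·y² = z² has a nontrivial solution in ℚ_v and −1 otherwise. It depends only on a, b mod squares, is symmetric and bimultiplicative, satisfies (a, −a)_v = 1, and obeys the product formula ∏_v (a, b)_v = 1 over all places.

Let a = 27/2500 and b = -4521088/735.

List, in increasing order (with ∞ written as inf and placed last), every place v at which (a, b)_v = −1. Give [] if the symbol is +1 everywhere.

(a, b) ≡ (3, -6270) mod (ℚ^×)²; places V = {2, 3, 5, 7, 11, 13, 19, ∞}.
(a,b)_2: α=-2, β=7; u≡3, v≡1 (mod 8); ε(u)ε(v)=1·0, αω(v)=-2·0, βω(u)=7·1; sum ≡ 1  ⇒  -1.
(a,b)_5: α=-4, u≡3; β=-1, v≡1 (mod 5); (3|5)=-1, (1|5)=+1; sign (−1)^0·-1^-1·+1^-4 = -1.
(a,b)_3: α=3, u≡1; β=-1, v≡1 (mod 3); (1|3)=+1, (1|3)=+1; sign (−1)^1·+1^-1·+1^3 = -1.
(a,b)_13: α=0, u≡10; β=2, v≡4 (mod 13); (10|13)=+1, (4|13)=+1; sign (−1)^0·+1^2·+1^0 = +1.
(a,b)_11: α=0, u≡9; β=1, v≡2 (mod 11); (9|11)=+1, (2|11)=-1; sign (−1)^0·+1^1·-1^0 = +1.
(a,b)_∞: sgn(3)=+, sgn(-6270)=−, so +1.
(a,b)_19: α=0, u≡18; β=1, v≡12 (mod 19); (18|19)=-1, (12|19)=-1; sign (−1)^0·-1^1·-1^0 = -1.
(a,b)_7: α=0, u≡6; β=-2, v≡2 (mod 7); (6|7)=-1, (2|7)=+1; sign (−1)^0·-1^-2·+1^0 = +1.
|Ram(3, -6270)| = 4, even; anisotropic at {2, 3, 5, 19}.

[2, 3, 5, 19]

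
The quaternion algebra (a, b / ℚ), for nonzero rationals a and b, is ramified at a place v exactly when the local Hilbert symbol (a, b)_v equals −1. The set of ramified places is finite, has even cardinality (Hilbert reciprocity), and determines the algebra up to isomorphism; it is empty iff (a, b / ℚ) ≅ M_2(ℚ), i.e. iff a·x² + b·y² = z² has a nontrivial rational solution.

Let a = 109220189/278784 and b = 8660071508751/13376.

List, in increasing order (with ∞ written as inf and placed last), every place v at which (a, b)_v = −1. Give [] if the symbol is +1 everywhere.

[3, 13, 17, 19]

(a, b) ≡ (221, 334191) mod (ℚ^×)²; places V = {2, 3, 11, 13, 17, 19, 37, 41, ∞}.
(a,b)_2: α=-8, β=-6; u≡5, v≡7 (mod 8); ε(u)ε(v)=0·1, αω(v)=-8·0, βω(u)=-6·1; sum ≡ 0  ⇒  +1.
(a,b)_13: α=1, u≡9; β=3, v≡5 (mod 13); (9|13)=+1, (5|13)=-1; sign (−1)^0·+1^3·-1^1 = -1.
(a,b)_3: α=-2, u≡2; β=5, v≡1 (mod 3); (2|3)=-1, (1|3)=+1; sign (−1)^0·-1^5·+1^-2 = -1.
(a,b)_41: α=0, u≡5; β=1, v≡32 (mod 41); (5|41)=+1, (32|41)=+1; sign (−1)^0·+1^1·+1^0 = +1.
(a,b)_19: α=2, u≡15; β=-1, v≡13 (mod 19); (15|19)=-1, (13|19)=-1; sign (−1)^0·-1^-1·-1^2 = -1.
(a,b)_37: α=2, u≡16; β=2, v≡1 (mod 37); (16|37)=+1, (1|37)=+1; sign (−1)^0·+1^2·+1^2 = +1.
(a,b)_∞: sgn(221)=+, sgn(334191)=+, so +1.
(a,b)_17: α=1, u≡9; β=2, v≡5 (mod 17); (9|17)=+1, (5|17)=-1; sign (−1)^0·+1^2·-1^1 = -1.
(a,b)_11: α=-2, u≡9; β=-1, v≡6 (mod 11); (9|11)=+1, (6|11)=-1; sign (−1)^0·+1^-1·-1^-2 = +1.
|Ram(221, 334191)| = 4, even; anisotropic at {3, 13, 17, 19}.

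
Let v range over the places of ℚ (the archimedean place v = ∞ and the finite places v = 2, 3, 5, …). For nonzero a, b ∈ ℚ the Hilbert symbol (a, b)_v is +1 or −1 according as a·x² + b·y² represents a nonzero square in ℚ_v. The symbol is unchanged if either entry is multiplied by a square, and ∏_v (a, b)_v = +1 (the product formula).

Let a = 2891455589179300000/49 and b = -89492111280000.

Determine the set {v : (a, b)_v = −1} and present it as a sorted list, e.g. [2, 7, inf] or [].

[2, 5, 13, 19]

(a, b) ≡ (965770, -163438) mod (ℚ^×)²; places V = {2, 3, 5, 7, 11, 13, 17, 19, 23, ∞}.
(a,b)_∞: sgn(965770)=+, sgn(-163438)=−, so +1.
(a,b)_5: α=5, u≡4; β=4, v≡2 (mod 5); (4|5)=+1, (2|5)=-1; sign (−1)^0·+1^4·-1^5 = -1.
(a,b)_17: α=1, u≡4; β=1, v≡2 (mod 17); (4|17)=+1, (2|17)=+1; sign (−1)^0·+1^1·+1^1 = +1.
(a,b)_23: α=1, u≡17; β=1, v≡12 (mod 23); (17|23)=-1, (12|23)=+1; sign (−1)^1·-1^1·+1^1 = +1.
(a,b)_2: α=5, β=7; u≡5, v≡1 (mod 8); ε(u)ε(v)=0·0, αω(v)=5·0, βω(u)=7·1; sum ≡ 1  ⇒  -1.
(a,b)_3: α=0, u≡1; β=4, v≡2 (mod 3); (1|3)=+1, (2|3)=-1; sign (−1)^0·+1^4·-1^0 = +1.
(a,b)_13: α=3, u≡8; β=2, v≡6 (mod 13); (8|13)=-1, (6|13)=-1; sign (−1)^0·-1^2·-1^3 = -1.
(a,b)_7: α=-2, u≡4; β=0, v≡5 (mod 7); (4|7)=+1, (5|7)=-1; sign (−1)^0·+1^0·-1^-2 = +1.
(a,b)_11: α=6, u≡9; β=1, v≡5 (mod 11); (9|11)=+1, (5|11)=+1; sign (−1)^0·+1^1·+1^6 = +1.
(a,b)_19: α=1, u≡17; β=1, v≡16 (mod 19); (17|19)=+1, (16|19)=+1; sign (−1)^1·+1^1·+1^1 = -1.
Ram(965770, -163438) = {2, 5, 13, 19}; no ℚ_2-point on the conic.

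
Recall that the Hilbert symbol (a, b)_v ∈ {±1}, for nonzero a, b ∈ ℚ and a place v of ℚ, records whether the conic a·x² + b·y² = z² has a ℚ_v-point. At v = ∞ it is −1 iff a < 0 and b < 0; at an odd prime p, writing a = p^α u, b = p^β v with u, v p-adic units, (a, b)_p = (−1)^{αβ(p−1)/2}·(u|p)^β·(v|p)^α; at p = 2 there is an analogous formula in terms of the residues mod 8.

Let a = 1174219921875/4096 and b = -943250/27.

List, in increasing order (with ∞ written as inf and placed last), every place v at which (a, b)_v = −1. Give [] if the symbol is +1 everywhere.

[2, 3, 5, 7]

(a, b) ≡ (3, -2310) mod (ℚ^×)²; places V = {2, 3, 5, 7, 11, 13, ∞}.
(a,b)_11: α=2, u≡5; β=1, v≡10 (mod 11); (5|11)=+1, (10|11)=-1; sign (−1)^0·+1^1·-1^2 = +1.
(a,b)_3: α=1, u≡1; β=-3, v≡1 (mod 3); (1|3)=+1, (1|3)=+1; sign (−1)^1·+1^-3·+1^1 = -1.
(a,b)_5: α=8, u≡3; β=3, v≡2 (mod 5); (3|5)=-1, (2|5)=-1; sign (−1)^0·-1^3·-1^8 = -1.
(a,b)_2: α=-12, β=1; u≡3, v≡5 (mod 8); ε(u)ε(v)=1·0, αω(v)=-12·1, βω(u)=1·1; sum ≡ 1  ⇒  -1.
(a,b)_13: α=2, u≡3; β=0, v≡4 (mod 13); (3|13)=+1, (4|13)=+1; sign (−1)^0·+1^0·+1^2 = +1.
(a,b)_∞: sgn(3)=+, sgn(-2310)=−, so +1.
(a,b)_7: α=2, u≡3; β=3, v≡6 (mod 7); (3|7)=-1, (6|7)=-1; sign (−1)^0·-1^3·-1^2 = -1.
(3, -2310 / ℚ) ramifies at {2, 3, 5, 7}: a division algebra.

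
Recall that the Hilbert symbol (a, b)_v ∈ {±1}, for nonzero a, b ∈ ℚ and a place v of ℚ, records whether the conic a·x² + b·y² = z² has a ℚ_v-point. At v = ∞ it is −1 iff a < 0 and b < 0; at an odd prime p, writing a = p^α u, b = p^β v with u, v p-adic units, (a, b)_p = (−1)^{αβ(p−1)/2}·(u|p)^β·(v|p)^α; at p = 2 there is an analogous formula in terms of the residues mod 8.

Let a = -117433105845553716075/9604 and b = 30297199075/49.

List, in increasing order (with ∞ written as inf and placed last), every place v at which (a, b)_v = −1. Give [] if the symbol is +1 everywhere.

Mod squares: a ≡ -43, b ≡ 10015603. Check v ∈ {∞, 2, 3, 5, 7, 11, 13, 19, 23, 41, 43}.
v=5: a=5^2·(≡3), b=5^2·(≡2) mod 5; (3|5)=-1, (2|5)=-1; (−1)^{2·2·2}·(-1)^2·(-1)^2 = +1.
v=3: a=3^2·(≡2), b=3^0·(≡1) mod 3; (2|3)=-1, (1|3)=+1; (−1)^{2·0·1}·(-1)^0·(+1)^2 = +1.
v=11: a=11^2·(≡3), b=11^2·(≡9) mod 11; (3|11)=+1, (9|11)=+1; (−1)^{2·2·5}·(+1)^2·(+1)^2 = +1.
v=∞: -43 < 0 and 10015603 > 0  ⇒  (a,b)_∞ = +1.
v=43: a=43^3·(≡3), b=43^1·(≡18) mod 43; (3|43)=-1, (18|43)=-1; (−1)^{3·1·21}·(-1)^1·(-1)^3 = -1.
v=2: v_2(a)=-2, v_2(b)=0; units ≡ 5, 3 (mod 8); ε·ε+αω+βω = 0·1+-2·1+0·1 ≡ 0  ⇒  (a,b)_2 = +1.
v=19: a=19^2·(≡18), b=19^1·(≡9) mod 19; (18|19)=-1, (9|19)=+1; (−1)^{2·1·9}·(-1)^1·(+1)^2 = -1.
v=13: a=13^2·(≡4), b=13^1·(≡3) mod 13; (4|13)=+1, (3|13)=+1; (−1)^{2·1·6}·(+1)^1·(+1)^2 = +1.
v=41: a=41^2·(≡36), b=41^1·(≡20) mod 41; (36|41)=+1, (20|41)=+1; (−1)^{2·1·20}·(+1)^1·(+1)^2 = +1.
v=23: a=23^2·(≡13), b=23^1·(≡8) mod 23; (13|23)=+1, (8|23)=+1; (−1)^{2·1·11}·(+1)^1·(+1)^2 = +1.
v=7: a=7^-4·(≡6), b=7^-2·(≡3) mod 7; (6|7)=-1, (3|7)=-1; (−1)^{-4·-2·3}·(-1)^-2·(-1)^-4 = +1.
(-43, 10015603 / ℚ) ramifies at {19, 43}: a division algebra.

[19, 43]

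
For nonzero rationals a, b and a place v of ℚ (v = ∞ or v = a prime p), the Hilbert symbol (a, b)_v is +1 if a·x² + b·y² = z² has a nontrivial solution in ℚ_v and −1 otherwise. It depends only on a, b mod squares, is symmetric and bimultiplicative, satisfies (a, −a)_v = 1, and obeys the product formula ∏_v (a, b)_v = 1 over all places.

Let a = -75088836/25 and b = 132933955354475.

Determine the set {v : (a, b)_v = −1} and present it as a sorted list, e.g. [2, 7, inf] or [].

(a, b) ≡ (-2085801, 11) mod (ℚ^×)²; places V = {2, 3, 5, 11, 19, 23, 37, 43, ∞}.
(a,b)_5: α=-2, u≡4; β=2, v≡4 (mod 5); (4|5)=+1, (4|5)=+1; sign (−1)^0·+1^2·+1^-2 = +1.
(a,b)_∞: sgn(-2085801)=−, sgn(11)=+, so +1.
(a,b)_3: α=3, u≡1; β=0, v≡2 (mod 3); (1|3)=+1, (2|3)=-1; sign (−1)^0·+1^0·-1^3 = -1.
(a,b)_19: α=1, u≡18; β=2, v≡9 (mod 19); (18|19)=-1, (9|19)=+1; sign (−1)^0·-1^2·+1^1 = +1.
(a,b)_11: α=0, u≡8; β=1, v≡3 (mod 11); (8|11)=-1, (3|11)=+1; sign (−1)^0·-1^1·+1^0 = -1.
(a,b)_37: α=1, u≡29; β=2, v≡30 (mod 37); (29|37)=-1, (30|37)=+1; sign (−1)^0·-1^2·+1^1 = +1.
(a,b)_43: α=1, u≡6; β=2, v≡17 (mod 43); (6|43)=+1, (17|43)=+1; sign (−1)^0·+1^2·+1^1 = +1.
(a,b)_2: α=2, β=0; u≡7, v≡3 (mod 8); ε(u)ε(v)=1·1, αω(v)=2·1, βω(u)=0·0; sum ≡ 1  ⇒  -1.
(a,b)_23: α=1, u≡13; β=2, v≡20 (mod 23); (13|23)=+1, (20|23)=-1; sign (−1)^0·+1^2·-1^1 = -1.
(-2085801, 11 / ℚ) ramifies at {2, 3, 11, 23}: a division algebra.

[2, 3, 11, 23]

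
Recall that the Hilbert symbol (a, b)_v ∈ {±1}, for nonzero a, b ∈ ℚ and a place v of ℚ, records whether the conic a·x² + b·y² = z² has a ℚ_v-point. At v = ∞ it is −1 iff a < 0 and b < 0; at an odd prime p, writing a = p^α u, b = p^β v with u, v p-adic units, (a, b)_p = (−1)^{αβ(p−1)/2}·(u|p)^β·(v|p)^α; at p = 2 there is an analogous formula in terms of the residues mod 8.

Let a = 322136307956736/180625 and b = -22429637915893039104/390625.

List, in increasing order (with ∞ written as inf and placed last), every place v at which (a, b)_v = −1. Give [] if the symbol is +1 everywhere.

[13, 31]

Mod squares: a ≡ 31, b ≡ -1599. Check v ∈ {∞, 2, 3, 5, 7, 13, 17, 31, 41}.
v=41: a=41^2·(≡25), b=41^3·(≡39) mod 41; (25|41)=+1, (39|41)=+1; (−1)^{2·3·20}·(+1)^3·(+1)^2 = +1.
v=31: a=31^1·(≡4), b=31^2·(≡22) mod 31; (4|31)=+1, (22|31)=-1; (−1)^{1·2·15}·(+1)^2·(-1)^1 = -1.
v=17: a=17^-2·(≡7), b=17^0·(≡2) mod 17; (7|17)=-1, (2|17)=+1; (−1)^{-2·0·8}·(-1)^0·(+1)^-2 = +1.
v=13: a=13^2·(≡8), b=13^3·(≡2) mod 13; (8|13)=-1, (2|13)=-1; (−1)^{2·3·6}·(-1)^3·(-1)^2 = -1.
v=5: a=5^-4·(≡4), b=5^-8·(≡1) mod 5; (4|5)=+1, (1|5)=+1; (−1)^{-4·-8·2}·(+1)^-8·(+1)^-4 = +1.
v=3: a=3^6·(≡1), b=3^1·(≡1) mod 3; (1|3)=+1, (1|3)=+1; (−1)^{6·1·1}·(+1)^1·(+1)^6 = +1.
v=∞: 31 > 0 and -1599 < 0  ⇒  (a,b)_∞ = +1.
v=2: v_2(a)=10, v_2(b)=20; units ≡ 7, 1 (mod 8); ε·ε+αω+βω = 1·0+10·0+20·0 ≡ 0  ⇒  (a,b)_2 = +1.
v=7: a=7^2·(≡5), b=7^2·(≡1) mod 7; (5|7)=-1, (1|7)=+1; (−1)^{2·2·3}·(-1)^2·(+1)^2 = +1.
(31, -1599 / ℚ) ramifies at {13, 31}: a division algebra.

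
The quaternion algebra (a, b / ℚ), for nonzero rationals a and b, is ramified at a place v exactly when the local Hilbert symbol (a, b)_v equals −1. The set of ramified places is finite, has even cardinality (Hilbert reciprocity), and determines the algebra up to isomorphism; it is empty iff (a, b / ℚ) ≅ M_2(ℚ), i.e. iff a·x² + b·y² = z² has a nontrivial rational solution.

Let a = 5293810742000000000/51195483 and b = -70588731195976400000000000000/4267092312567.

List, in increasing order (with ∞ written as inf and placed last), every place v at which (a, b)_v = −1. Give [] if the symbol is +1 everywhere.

[5, 7]

Mod squares: a ≡ 285, b ≡ -203. Check v ∈ {∞, 2, 3, 5, 7, 11, 17, 19, 29, 37}.
v=37: a=37^2·(≡36), b=37^2·(≡13) mod 37; (36|37)=+1, (13|37)=-1; (−1)^{2·2·18}·(+1)^2·(-1)^2 = +1.
v=∞: 285 > 0 and -203 < 0  ⇒  (a,b)_∞ = +1.
v=29: a=29^2·(≡24), b=29^3·(≡20) mod 29; (24|29)=+1, (20|29)=+1; (−1)^{2·3·14}·(+1)^3·(+1)^2 = +1.
v=17: a=17^-2·(≡15), b=17^-2·(≡2) mod 17; (15|17)=+1, (2|17)=+1; (−1)^{-2·-2·8}·(+1)^-2·(+1)^-2 = +1.
v=5: a=5^9·(≡3), b=5^14·(≡2) mod 5; (3|5)=-1, (2|5)=-1; (−1)^{9·14·2}·(-1)^14·(-1)^9 = -1.
v=11: a=11^2·(≡2), b=11^4·(≡2) mod 11; (2|11)=-1, (2|11)=-1; (−1)^{2·4·5}·(-1)^4·(-1)^2 = +1.
v=7: a=7^0·(≡6), b=7^-3·(≡6) mod 7; (6|7)=-1, (6|7)=-1; (−1)^{0·-3·3}·(-1)^-3·(-1)^0 = -1.
v=3: a=3^-11·(≡2), b=3^-16·(≡1) mod 3; (2|3)=-1, (1|3)=+1; (−1)^{-11·-16·1}·(-1)^-16·(+1)^-11 = +1.
v=2: v_2(a)=10, v_2(b)=16; units ≡ 5, 5 (mod 8); ε·ε+αω+βω = 0·0+10·1+16·1 ≡ 0  ⇒  (a,b)_2 = +1.
v=19: a=19^1·(≡3), b=19^2·(≡11) mod 19; (3|19)=-1, (11|19)=+1; (−1)^{1·2·9}·(-1)^2·(+1)^1 = +1.
(285, -203 / ℚ) ramifies at {5, 7}: a division algebra.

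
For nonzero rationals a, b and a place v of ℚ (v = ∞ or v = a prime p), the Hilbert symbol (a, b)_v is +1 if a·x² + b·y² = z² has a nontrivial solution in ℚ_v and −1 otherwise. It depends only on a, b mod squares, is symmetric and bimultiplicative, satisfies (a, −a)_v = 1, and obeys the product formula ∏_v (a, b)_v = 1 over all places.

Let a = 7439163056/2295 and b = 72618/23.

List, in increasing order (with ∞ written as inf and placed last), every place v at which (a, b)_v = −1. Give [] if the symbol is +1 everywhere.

Mod squares: a ≡ 76245, b ≡ 34086. Check v ∈ {∞, 2, 3, 5, 7, 13, 17, 19, 23, 29, 43}.
v=17: a=17^-1·(≡3), b=17^0·(≡16) mod 17; (3|17)=-1, (16|17)=+1; (−1)^{-1·0·8}·(-1)^0·(+1)^-1 = +1.
v=5: a=5^-1·(≡4), b=5^0·(≡1) mod 5; (4|5)=+1, (1|5)=+1; (−1)^{-1·0·2}·(+1)^0·(+1)^-1 = +1.
v=2: v_2(a)=4, v_2(b)=1; units ≡ 5, 3 (mod 8); ε·ε+αω+βω = 0·1+4·1+1·1 ≡ 1  ⇒  (a,b)_2 = -1.
v=∞: 76245 > 0 and 34086 > 0  ⇒  (a,b)_∞ = +1.
v=3: a=3^-3·(≡2), b=3^1·(≡1) mod 3; (2|3)=-1, (1|3)=+1; (−1)^{-3·1·1}·(-1)^1·(+1)^-3 = +1.
v=29: a=29^2·(≡9), b=29^0·(≡19) mod 29; (9|29)=+1, (19|29)=-1; (−1)^{2·0·14}·(+1)^0·(-1)^2 = +1.
v=7: a=7^0·(≡4), b=7^2·(≡6) mod 7; (4|7)=+1, (6|7)=-1; (−1)^{0·2·3}·(+1)^2·(-1)^0 = +1.
v=43: a=43^2·(≡38), b=43^0·(≡37) mod 43; (38|43)=+1, (37|43)=-1; (−1)^{2·0·21}·(+1)^0·(-1)^2 = +1.
v=19: a=19^0·(≡11), b=19^1·(≡15) mod 19; (11|19)=+1, (15|19)=-1; (−1)^{0·1·9}·(+1)^1·(-1)^0 = +1.
v=13: a=13^1·(≡8), b=13^1·(≡10) mod 13; (8|13)=-1, (10|13)=+1; (−1)^{1·1·6}·(-1)^1·(+1)^1 = -1.
v=23: a=23^1·(≡18), b=23^-1·(≡7) mod 23; (18|23)=+1, (7|23)=-1; (−1)^{1·-1·11}·(+1)^-1·(-1)^1 = +1.
Ram(76245, 34086) = {2, 13}; no ℚ_2-point on the conic.

[2, 13]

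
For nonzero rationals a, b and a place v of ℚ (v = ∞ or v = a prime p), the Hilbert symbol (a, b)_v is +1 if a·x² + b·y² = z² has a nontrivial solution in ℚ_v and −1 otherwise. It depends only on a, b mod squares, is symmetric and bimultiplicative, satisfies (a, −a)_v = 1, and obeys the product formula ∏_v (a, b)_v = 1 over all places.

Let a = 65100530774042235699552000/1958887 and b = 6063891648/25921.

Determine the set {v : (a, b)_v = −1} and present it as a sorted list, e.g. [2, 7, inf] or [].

[3, 5, 7, 17, 19, 37]

Mod squares: a ≡ 14665490385, b ≡ 51243. Check v ∈ {∞, 2, 3, 5, 7, 13, 17, 19, 23, 29, 31, 37, 43}.
v=29: a=29^3·(≡18), b=29^1·(≡18) mod 29; (18|29)=-1, (18|29)=-1; (−1)^{3·1·14}·(-1)^1·(-1)^3 = +1.
v=31: a=31^3·(≡21), b=31^1·(≡18) mod 31; (21|31)=-1, (18|31)=+1; (−1)^{3·1·15}·(-1)^1·(+1)^3 = +1.
v=7: a=7^-1·(≡2), b=7^-2·(≡6) mod 7; (2|7)=+1, (6|7)=-1; (−1)^{-1·-2·3}·(+1)^-2·(-1)^-1 = -1.
v=2: v_2(a)=8, v_2(b)=6; units ≡ 1, 3 (mod 8); ε·ε+αω+βω = 0·1+8·1+6·0 ≡ 0  ⇒  (a,b)_2 = +1.
v=3: a=3^3·(≡2), b=3^1·(≡2) mod 3; (2|3)=-1, (2|3)=-1; (−1)^{3·1·1}·(-1)^1·(-1)^3 = -1.
v=5: a=5^3·(≡3), b=5^0·(≡3) mod 5; (3|5)=-1, (3|5)=-1; (−1)^{3·0·2}·(-1)^0·(-1)^3 = -1.
v=∞: 14665490385 > 0 and 51243 > 0  ⇒  (a,b)_∞ = +1.
v=43: a=43^2·(≡25), b=43^2·(≡18) mod 43; (25|43)=+1, (18|43)=-1; (−1)^{2·2·21}·(+1)^2·(-1)^2 = +1.
v=13: a=13^1·(≡8), b=13^0·(≡4) mod 13; (8|13)=-1, (4|13)=+1; (−1)^{1·0·6}·(-1)^0·(+1)^1 = +1.
v=23: a=23^-4·(≡7), b=23^-2·(≡15) mod 23; (7|23)=-1, (15|23)=-1; (−1)^{-4·-2·11}·(-1)^-2·(-1)^-4 = +1.
v=19: a=19^3·(≡10), b=19^1·(≡3) mod 19; (10|19)=-1, (3|19)=-1; (−1)^{3·1·9}·(-1)^1·(-1)^3 = -1.
v=17: a=17^1·(≡1), b=17^0·(≡14) mod 17; (1|17)=+1, (14|17)=-1; (−1)^{1·0·8}·(+1)^0·(-1)^1 = -1.
v=37: a=37^1·(≡27), b=37^0·(≡29) mod 37; (27|37)=+1, (29|37)=-1; (−1)^{1·0·18}·(+1)^0·(-1)^1 = -1.
Ram(14665490385, 51243) = {3, 5, 7, 17, 19, 37}; no ℚ_3-point on the conic.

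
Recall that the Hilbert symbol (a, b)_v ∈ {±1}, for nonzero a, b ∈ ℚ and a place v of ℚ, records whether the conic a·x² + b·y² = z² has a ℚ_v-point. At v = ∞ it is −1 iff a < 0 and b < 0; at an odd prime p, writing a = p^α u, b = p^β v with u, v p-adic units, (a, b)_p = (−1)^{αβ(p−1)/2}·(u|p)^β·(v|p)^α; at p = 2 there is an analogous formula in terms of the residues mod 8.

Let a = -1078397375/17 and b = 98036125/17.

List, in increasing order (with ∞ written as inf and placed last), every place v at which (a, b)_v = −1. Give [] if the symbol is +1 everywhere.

Mod squares: a ≡ -6060415, b ≡ 66664565. Check v ∈ {∞, 2, 5, 11, 17, 37, 41, 47}.
v=47: a=47^1·(≡29), b=47^1·(≡23) mod 47; (29|47)=-1, (23|47)=-1; (−1)^{1·1·23}·(-1)^1·(-1)^1 = -1.
v=11: a=11^2·(≡2), b=11^1·(≡9) mod 11; (2|11)=-1, (9|11)=+1; (−1)^{2·1·5}·(-1)^1·(+1)^2 = -1.
v=41: a=41^1·(≡4), b=41^1·(≡22) mod 41; (4|41)=+1, (22|41)=-1; (−1)^{1·1·20}·(+1)^1·(-1)^1 = -1.
v=5: a=5^3·(≡3), b=5^3·(≡2) mod 5; (3|5)=-1, (2|5)=-1; (−1)^{3·3·2}·(-1)^3·(-1)^3 = +1.
v=∞: -6060415 < 0 and 66664565 > 0  ⇒  (a,b)_∞ = +1.
v=37: a=37^1·(≡21), b=37^1·(≡25) mod 37; (21|37)=+1, (25|37)=+1; (−1)^{1·1·18}·(+1)^1·(+1)^1 = +1.
v=2: v_2(a)=0, v_2(b)=0; units ≡ 1, 5 (mod 8); ε·ε+αω+βω = 0·0+0·1+0·0 ≡ 0  ⇒  (a,b)_2 = +1.
v=17: a=17^-1·(≡5), b=17^-1·(≡15) mod 17; (5|17)=-1, (15|17)=+1; (−1)^{-1·-1·8}·(-1)^-1·(+1)^-1 = -1.
(-6060415, 66664565 / ℚ) ramifies at {11, 17, 41, 47}: a division algebra.

[11, 17, 41, 47]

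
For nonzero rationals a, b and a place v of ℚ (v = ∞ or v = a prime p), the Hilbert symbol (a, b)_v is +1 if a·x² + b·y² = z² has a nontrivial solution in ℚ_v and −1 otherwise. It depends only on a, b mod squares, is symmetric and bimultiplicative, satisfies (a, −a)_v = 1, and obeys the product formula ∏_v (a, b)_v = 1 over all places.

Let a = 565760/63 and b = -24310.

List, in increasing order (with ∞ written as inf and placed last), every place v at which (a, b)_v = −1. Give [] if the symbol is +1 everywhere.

(a, b) ≡ (15470, -24310) mod (ℚ^×)²; places V = {2, 3, 5, 7, 11, 13, 17, ∞}.
(a,b)_2: α=9, β=1; u≡7, v≡5 (mod 8); ε(u)ε(v)=1·0, αω(v)=9·1, βω(u)=1·0; sum ≡ 1  ⇒  -1.
(a,b)_7: α=-1, u≡3; β=0, v≡1 (mod 7); (3|7)=-1, (1|7)=+1; sign (−1)^0·-1^0·+1^-1 = +1.
(a,b)_3: α=-2, u≡2; β=0, v≡2 (mod 3); (2|3)=-1, (2|3)=-1; sign (−1)^0·-1^0·-1^-2 = +1.
(a,b)_11: α=0, u≡1; β=1, v≡1 (mod 11); (1|11)=+1, (1|11)=+1; sign (−1)^0·+1^1·+1^0 = +1.
(a,b)_5: α=1, u≡4; β=1, v≡3 (mod 5); (4|5)=+1, (3|5)=-1; sign (−1)^0·+1^1·-1^1 = -1.
(a,b)_17: α=1, u≡8; β=1, v≡15 (mod 17); (8|17)=+1, (15|17)=+1; sign (−1)^0·+1^1·+1^1 = +1.
(a,b)_13: α=1, u≡2; β=1, v≡2 (mod 13); (2|13)=-1, (2|13)=-1; sign (−1)^0·-1^1·-1^1 = +1.
(a,b)_∞: sgn(15470)=+, sgn(-24310)=−, so +1.
(15470, -24310 / ℚ) ramifies at {2, 5}: a division algebra.

[2, 5]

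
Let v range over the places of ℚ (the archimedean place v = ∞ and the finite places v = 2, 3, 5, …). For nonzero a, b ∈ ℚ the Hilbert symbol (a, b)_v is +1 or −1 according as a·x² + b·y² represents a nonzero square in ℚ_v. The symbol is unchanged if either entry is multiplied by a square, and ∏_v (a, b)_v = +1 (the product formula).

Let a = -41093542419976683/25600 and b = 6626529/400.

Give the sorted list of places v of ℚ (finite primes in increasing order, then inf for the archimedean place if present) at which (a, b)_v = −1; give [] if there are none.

(a, b) ≡ (-1547, 81809) mod (ℚ^×)²; places V = {2, 3, 5, 7, 13, 17, 29, 31, ∞}.
(a,b)_13: α=3, u≡6; β=1, v≡12 (mod 13); (6|13)=-1, (12|13)=+1; sign (−1)^0·-1^1·+1^3 = -1.
(a,b)_2: α=-10, β=-4; u≡5, v≡1 (mod 8); ε(u)ε(v)=0·0, αω(v)=-10·0, βω(u)=-4·1; sum ≡ 0  ⇒  +1.
(a,b)_∞: sgn(-1547)=−, sgn(81809)=+, so +1.
(a,b)_31: α=2, u≡23; β=1, v≡16 (mod 31); (23|31)=-1, (16|31)=+1; sign (−1)^0·-1^1·+1^2 = -1.
(a,b)_17: α=1, u≡5; β=0, v≡11 (mod 17); (5|17)=-1, (11|17)=-1; sign (−1)^0·-1^0·-1^1 = -1.
(a,b)_3: α=4, u≡1; β=4, v≡2 (mod 3); (1|3)=+1, (2|3)=-1; sign (−1)^0·+1^4·-1^4 = +1.
(a,b)_5: α=-2, u≡3; β=-2, v≡4 (mod 5); (3|5)=-1, (4|5)=+1; sign (−1)^0·-1^-2·+1^-2 = +1.
(a,b)_29: α=2, u≡3; β=1, v≡8 (mod 29); (3|29)=-1, (8|29)=-1; sign (−1)^0·-1^1·-1^2 = -1.
(a,b)_7: α=5, u≡3; β=1, v≡2 (mod 7); (3|7)=-1, (2|7)=+1; sign (−1)^1·-1^1·+1^5 = +1.
|Ram(-1547, 81809)| = 4, even; anisotropic at {13, 17, 29, 31}.

[13, 17, 29, 31]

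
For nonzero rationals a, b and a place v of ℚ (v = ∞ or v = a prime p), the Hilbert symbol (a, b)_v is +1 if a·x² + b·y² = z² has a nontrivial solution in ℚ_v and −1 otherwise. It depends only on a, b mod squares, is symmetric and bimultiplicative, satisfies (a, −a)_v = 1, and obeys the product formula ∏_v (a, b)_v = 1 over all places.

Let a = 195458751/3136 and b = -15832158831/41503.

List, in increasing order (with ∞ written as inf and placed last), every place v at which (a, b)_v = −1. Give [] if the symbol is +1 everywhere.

[2, 7]

(a, b) ≡ (31, -217) mod (ℚ^×)²; places V = {2, 3, 7, 11, 31, ∞}.
(a,b)_∞: sgn(31)=+, sgn(-217)=−, so +1.
(a,b)_7: α=-2, u≡5; β=-3, v≡4 (mod 7); (5|7)=-1, (4|7)=+1; sign (−1)^0·-1^-3·+1^-2 = -1.
(a,b)_2: α=-6, β=0; u≡7, v≡7 (mod 8); ε(u)ε(v)=1·1, αω(v)=-6·0, βω(u)=0·0; sum ≡ 1  ⇒  -1.
(a,b)_11: α=0, u≡4; β=-2, v≡3 (mod 11); (4|11)=+1, (3|11)=+1; sign (−1)^0·+1^-2·+1^0 = +1.
(a,b)_31: α=3, u≡4; β=3, v≡22 (mod 31); (4|31)=+1, (22|31)=-1; sign (−1)^1·+1^3·-1^3 = +1.
(a,b)_3: α=8, u≡1; β=12, v≡2 (mod 3); (1|3)=+1, (2|3)=-1; sign (−1)^0·+1^12·-1^8 = +1.
(31, -217 / ℚ) ramifies at {2, 7}: a division algebra.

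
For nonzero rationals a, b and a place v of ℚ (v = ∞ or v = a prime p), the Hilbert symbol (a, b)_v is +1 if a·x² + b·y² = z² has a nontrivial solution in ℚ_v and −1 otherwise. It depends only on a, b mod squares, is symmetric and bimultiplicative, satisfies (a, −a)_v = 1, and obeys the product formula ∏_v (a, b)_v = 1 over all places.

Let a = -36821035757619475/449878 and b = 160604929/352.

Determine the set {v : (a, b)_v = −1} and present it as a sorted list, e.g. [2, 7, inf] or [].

[11, 19]

(a, b) ≡ (-418, 22) mod (ℚ^×)²; places V = {2, 5, 11, 13, 19, 23, 29, ∞}.
(a,b)_19: α=5, u≡7; β=2, v≡8 (mod 19); (7|19)=+1, (8|19)=-1; sign (−1)^0·+1^2·-1^5 = -1.
(a,b)_23: α=0, u≡17; β=2, v≡10 (mod 23); (17|23)=-1, (10|23)=-1; sign (−1)^0·-1^2·-1^0 = +1.
(a,b)_29: α=6, u≡26; β=2, v≡1 (mod 29); (26|29)=-1, (1|29)=+1; sign (−1)^0·-1^2·+1^6 = +1.
(a,b)_11: α=-3, u≡7; β=-1, v≡10 (mod 11); (7|11)=-1, (10|11)=-1; sign (−1)^1·-1^-1·-1^-3 = -1.
(a,b)_2: α=-1, β=-5; u≡7, v≡3 (mod 8); ε(u)ε(v)=1·1, αω(v)=-1·1, βω(u)=-5·0; sum ≡ 0  ⇒  +1.
(a,b)_∞: sgn(-418)=−, sgn(22)=+, so +1.
(a,b)_13: α=-2, u≡8; β=0, v≡4 (mod 13); (8|13)=-1, (4|13)=+1; sign (−1)^0·-1^0·+1^-2 = +1.
(a,b)_5: α=2, u≡2; β=0, v≡2 (mod 5); (2|5)=-1, (2|5)=-1; sign (−1)^0·-1^0·-1^2 = +1.
(-418, 22 / ℚ) ramifies at {11, 19}: a division algebra.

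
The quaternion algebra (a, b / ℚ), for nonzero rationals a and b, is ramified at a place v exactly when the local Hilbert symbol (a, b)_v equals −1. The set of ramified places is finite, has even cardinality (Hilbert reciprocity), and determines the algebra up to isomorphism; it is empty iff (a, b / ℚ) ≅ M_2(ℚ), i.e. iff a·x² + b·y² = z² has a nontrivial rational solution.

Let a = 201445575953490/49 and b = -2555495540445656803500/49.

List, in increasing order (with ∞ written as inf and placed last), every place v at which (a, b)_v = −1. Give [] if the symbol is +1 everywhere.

(a, b) ≡ (6290, -27115) mod (ℚ^×)²; places V = {2, 3, 5, 7, 11, 17, 29, 37, ∞}.
(a,b)_7: α=-2, u≡1; β=-2, v≡5 (mod 7); (1|7)=+1, (5|7)=-1; sign (−1)^0·+1^-2·-1^-2 = +1.
(a,b)_∞: sgn(6290)=+, sgn(-27115)=−, so +1.
(a,b)_2: α=1, β=2; u≡1, v≡5 (mod 8); ε(u)ε(v)=0·0, αω(v)=1·1, βω(u)=2·0; sum ≡ 1  ⇒  -1.
(a,b)_11: α=4, u≡1; β=3, v≡7 (mod 11); (1|11)=+1, (7|11)=-1; sign (−1)^0·+1^3·-1^4 = +1.
(a,b)_17: α=3, u≡15; β=5, v≡6 (mod 17); (15|17)=+1, (6|17)=-1; sign (−1)^0·+1^5·-1^3 = -1.
(a,b)_5: α=1, u≡2; β=3, v≡3 (mod 5); (2|5)=-1, (3|5)=-1; sign (−1)^0·-1^3·-1^1 = +1.
(a,b)_37: α=1, u≡23; β=2, v≡24 (mod 37); (23|37)=-1, (24|37)=-1; sign (−1)^0·-1^2·-1^1 = -1.
(a,b)_3: α=2, u≡2; β=4, v≡2 (mod 3); (2|3)=-1, (2|3)=-1; sign (−1)^0·-1^4·-1^2 = +1.
(a,b)_29: α=2, u≡12; β=3, v≡7 (mod 29); (12|29)=-1, (7|29)=+1; sign (−1)^0·-1^3·+1^2 = -1.
(6290, -27115 / ℚ) ramifies at {2, 17, 29, 37}: a division algebra.

[2, 17, 29, 37]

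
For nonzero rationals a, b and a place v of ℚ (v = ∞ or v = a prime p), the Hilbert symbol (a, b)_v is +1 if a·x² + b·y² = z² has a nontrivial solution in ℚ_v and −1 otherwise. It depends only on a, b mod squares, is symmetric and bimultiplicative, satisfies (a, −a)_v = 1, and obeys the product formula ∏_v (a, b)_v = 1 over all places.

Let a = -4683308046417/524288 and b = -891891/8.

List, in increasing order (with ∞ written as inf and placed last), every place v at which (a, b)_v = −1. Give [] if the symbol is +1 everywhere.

(a, b) ≡ (-546, -182) mod (ℚ^×)²; places V = {2, 3, 7, 11, 13, ∞}.
(a,b)_7: α=5, u≡5; β=1, v≡1 (mod 7); (5|7)=-1, (1|7)=+1; sign (−1)^1·-1^1·+1^5 = +1.
(a,b)_11: α=2, u≡1; β=2, v≡4 (mod 11); (1|11)=+1, (4|11)=+1; sign (−1)^0·+1^2·+1^2 = +1.
(a,b)_2: α=-19, β=-3; u≡7, v≡5 (mod 8); ε(u)ε(v)=1·0, αω(v)=-19·1, βω(u)=-3·0; sum ≡ 1  ⇒  -1.
(a,b)_13: α=1, u≡3; β=1, v≡9 (mod 13); (3|13)=+1, (9|13)=+1; sign (−1)^0·+1^1·+1^1 = +1.
(a,b)_∞: sgn(-546)=−, sgn(-182)=−, so -1.
(a,b)_3: α=11, u≡1; β=4, v≡1 (mod 3); (1|3)=+1, (1|3)=+1; sign (−1)^0·+1^4·+1^11 = +1.
Ram(-546, -182) = {2, ∞}; no ℚ_2-point on the conic.

[2, inf]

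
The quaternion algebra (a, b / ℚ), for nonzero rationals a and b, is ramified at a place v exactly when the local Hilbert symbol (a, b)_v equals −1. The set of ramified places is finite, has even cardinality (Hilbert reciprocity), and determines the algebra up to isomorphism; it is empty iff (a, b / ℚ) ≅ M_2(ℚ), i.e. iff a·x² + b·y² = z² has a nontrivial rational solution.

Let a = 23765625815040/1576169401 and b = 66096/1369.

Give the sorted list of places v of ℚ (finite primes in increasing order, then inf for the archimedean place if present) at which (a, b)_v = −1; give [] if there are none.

Mod squares: a ≡ 85, b ≡ 51. Check v ∈ {∞, 2, 3, 5, 17, 29, 37}.
v=∞: 85 > 0 and 51 > 0  ⇒  (a,b)_∞ = +1.
v=2: v_2(a)=14, v_2(b)=4; units ≡ 5, 3 (mod 8); ε·ε+αω+βω = 0·1+14·1+4·1 ≡ 0  ⇒  (a,b)_2 = +1.
v=29: a=29^-2·(≡11), b=29^0·(≡25) mod 29; (11|29)=-1, (25|29)=+1; (−1)^{-2·0·14}·(-1)^0·(+1)^-2 = +1.
v=5: a=5^1·(≡3), b=5^0·(≡4) mod 5; (3|5)=-1, (4|5)=+1; (−1)^{1·0·2}·(-1)^0·(+1)^1 = +1.
v=3: a=3^10·(≡1), b=3^5·(≡2) mod 3; (1|3)=+1, (2|3)=-1; (−1)^{10·5·1}·(+1)^5·(-1)^10 = +1.
v=17: a=17^3·(≡5), b=17^1·(≡7) mod 17; (5|17)=-1, (7|17)=-1; (−1)^{3·1·8}·(-1)^1·(-1)^3 = +1.
v=37: a=37^-4·(≡10), b=37^-2·(≡14) mod 37; (10|37)=+1, (14|37)=-1; (−1)^{-4·-2·18}·(+1)^-2·(-1)^-4 = +1.
Ram(a, b) = ∅: the form 85·x² + 51·y² − z² is isotropic over every ℚ_v, so by Hasse–Minkowski it is isotropic over ℚ.

[]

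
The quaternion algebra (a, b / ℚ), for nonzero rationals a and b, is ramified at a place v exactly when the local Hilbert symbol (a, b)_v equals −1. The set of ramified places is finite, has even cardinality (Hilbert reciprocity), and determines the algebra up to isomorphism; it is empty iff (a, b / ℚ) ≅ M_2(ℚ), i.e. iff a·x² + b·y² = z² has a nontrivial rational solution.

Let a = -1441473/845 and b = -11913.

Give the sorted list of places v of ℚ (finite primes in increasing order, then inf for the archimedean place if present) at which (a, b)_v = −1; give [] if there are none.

[2, 5, 11, inf]

(a, b) ≡ (-165, -33) mod (ℚ^×)²; places V = {2, 3, 5, 11, 13, 19, ∞}.
(a,b)_2: α=0, β=0; u≡3, v≡7 (mod 8); ε(u)ε(v)=1·1, αω(v)=0·0, βω(u)=0·1; sum ≡ 1  ⇒  -1.
(a,b)_5: α=-1, u≡3; β=0, v≡2 (mod 5); (3|5)=-1, (2|5)=-1; sign (−1)^0·-1^0·-1^-1 = -1.
(a,b)_13: α=-2, u≡9; β=0, v≡8 (mod 13); (9|13)=+1, (8|13)=-1; sign (−1)^0·+1^0·-1^-2 = +1.
(a,b)_3: α=1, u≡2; β=1, v≡1 (mod 3); (2|3)=-1, (1|3)=+1; sign (−1)^1·-1^1·+1^1 = +1.
(a,b)_11: α=3, u≡8; β=1, v≡6 (mod 11); (8|11)=-1, (6|11)=-1; sign (−1)^1·-1^1·-1^3 = -1.
(a,b)_∞: sgn(-165)=−, sgn(-33)=−, so -1.
(a,b)_19: α=2, u≡6; β=2, v≡5 (mod 19); (6|19)=+1, (5|19)=+1; sign (−1)^0·+1^2·+1^2 = +1.
|Ram(-165, -33)| = 4, even; anisotropic at {2, 5, 11, ∞}.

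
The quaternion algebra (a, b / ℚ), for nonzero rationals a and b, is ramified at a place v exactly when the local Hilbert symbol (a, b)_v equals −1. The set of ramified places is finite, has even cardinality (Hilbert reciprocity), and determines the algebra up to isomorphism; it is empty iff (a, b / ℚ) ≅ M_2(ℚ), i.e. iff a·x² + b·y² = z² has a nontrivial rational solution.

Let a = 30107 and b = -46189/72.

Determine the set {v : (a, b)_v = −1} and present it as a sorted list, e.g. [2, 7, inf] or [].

(a, b) ≡ (30107, -92378) mod (ℚ^×)²; places V = {2, 3, 7, 11, 13, 17, 19, 23, ∞}.
(a,b)_19: α=0, u≡11; β=1, v≡14 (mod 19); (11|19)=+1, (14|19)=-1; sign (−1)^0·+1^1·-1^0 = +1.
(a,b)_11: α=1, u≡9; β=1, v≡6 (mod 11); (9|11)=+1, (6|11)=-1; sign (−1)^1·+1^1·-1^1 = +1.
(a,b)_2: α=0, β=-3; u≡3, v≡3 (mod 8); ε(u)ε(v)=1·1, αω(v)=0·1, βω(u)=-3·1; sum ≡ 0  ⇒  +1.
(a,b)_13: α=0, u≡12; β=1, v≡5 (mod 13); (12|13)=+1, (5|13)=-1; sign (−1)^0·+1^1·-1^0 = +1.
(a,b)_∞: sgn(30107)=+, sgn(-92378)=−, so +1.
(a,b)_7: α=1, u≡3; β=0, v≡2 (mod 7); (3|7)=-1, (2|7)=+1; sign (−1)^0·-1^0·+1^1 = +1.
(a,b)_3: α=0, u≡2; β=-2, v≡1 (mod 3); (2|3)=-1, (1|3)=+1; sign (−1)^0·-1^-2·+1^0 = +1.
(a,b)_17: α=1, u≡3; β=1, v≡5 (mod 17); (3|17)=-1, (5|17)=-1; sign (−1)^0·-1^1·-1^1 = +1.
(a,b)_23: α=1, u≡21; β=0, v≡6 (mod 23); (21|23)=-1, (6|23)=+1; sign (−1)^0·-1^0·+1^1 = +1.
Every local symbol is +1, so the conic 30107·x² + -92378·y² = z² has ℚ_v-points for all v and hence a ℚ-point; (a, b / ℚ) ≅ M_2(ℚ).

[]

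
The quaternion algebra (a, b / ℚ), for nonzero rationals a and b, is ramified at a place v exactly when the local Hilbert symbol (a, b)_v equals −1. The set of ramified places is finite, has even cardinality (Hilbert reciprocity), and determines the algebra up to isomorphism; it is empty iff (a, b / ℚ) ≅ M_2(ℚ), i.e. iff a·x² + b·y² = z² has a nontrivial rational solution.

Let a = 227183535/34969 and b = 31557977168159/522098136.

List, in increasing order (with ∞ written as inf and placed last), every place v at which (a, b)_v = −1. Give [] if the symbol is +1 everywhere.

Mod squares: a ≡ 3335, b ≡ 516026. Check v ∈ {∞, 2, 3, 5, 7, 11, 13, 17, 23, 29, 31, 41}.
v=5: a=5^1·(≡3), b=5^0·(≡4) mod 5; (3|5)=-1, (4|5)=+1; (−1)^{1·0·2}·(-1)^0·(+1)^1 = +1.
v=41: a=41^0·(≡12), b=41^1·(≡36) mod 41; (12|41)=-1, (36|41)=+1; (−1)^{0·1·20}·(-1)^1·(+1)^0 = -1.
v=23: a=23^1·(≡14), b=23^2·(≡15) mod 23; (14|23)=-1, (15|23)=-1; (−1)^{1·2·11}·(-1)^2·(-1)^1 = -1.
v=17: a=17^-2·(≡3), b=17^2·(≡4) mod 17; (3|17)=-1, (4|17)=+1; (−1)^{-2·2·8}·(-1)^2·(+1)^-2 = +1.
v=31: a=31^0·(≡4), b=31^3·(≡15) mod 31; (4|31)=+1, (15|31)=-1; (−1)^{0·3·15}·(+1)^3·(-1)^0 = +1.
v=∞: 3335 > 0 and 516026 > 0  ⇒  (a,b)_∞ = +1.
v=2: v_2(a)=0, v_2(b)=-3; units ≡ 7, 5 (mod 8); ε·ε+αω+βω = 1·0+0·1+-3·0 ≡ 0  ⇒  (a,b)_2 = +1.
v=7: a=7^0·(≡3), b=7^-3·(≡4) mod 7; (3|7)=-1, (4|7)=+1; (−1)^{0·-3·3}·(-1)^-3·(+1)^0 = -1.
v=13: a=13^0·(≡6), b=13^2·(≡3) mod 13; (6|13)=-1, (3|13)=+1; (−1)^{0·2·6}·(-1)^2·(+1)^0 = +1.
v=3: a=3^4·(≡2), b=3^-8·(≡2) mod 3; (2|3)=-1, (2|3)=-1; (−1)^{4·-8·1}·(-1)^-8·(-1)^4 = +1.
v=11: a=11^-2·(≡6), b=11^0·(≡9) mod 11; (6|11)=-1, (9|11)=+1; (−1)^{-2·0·5}·(-1)^0·(+1)^-2 = +1.
v=29: a=29^3·(≡22), b=29^-1·(≡17) mod 29; (22|29)=+1, (17|29)=-1; (−1)^{3·-1·14}·(+1)^-1·(-1)^3 = -1.
|Ram(3335, 516026)| = 4, even; anisotropic at {7, 23, 29, 41}.

[7, 23, 29, 41]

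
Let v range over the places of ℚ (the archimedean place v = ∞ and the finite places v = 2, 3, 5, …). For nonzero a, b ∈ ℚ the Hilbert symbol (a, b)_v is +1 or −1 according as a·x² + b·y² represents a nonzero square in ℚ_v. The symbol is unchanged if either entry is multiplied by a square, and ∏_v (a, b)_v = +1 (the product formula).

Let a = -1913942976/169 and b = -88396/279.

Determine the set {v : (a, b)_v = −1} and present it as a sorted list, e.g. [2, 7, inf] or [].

(a, b) ≡ (-31119, -13981) mod (ℚ^×)²; places V = {2, 3, 7, 11, 13, 23, 31, 41, ∞}.
(a,b)_7: α=0, u≡6; β=2, v≡5 (mod 7); (6|7)=-1, (5|7)=-1; sign (−1)^0·-1^2·-1^0 = +1.
(a,b)_13: α=-2, u≡3; β=0, v≡5 (mod 13); (3|13)=+1, (5|13)=-1; sign (−1)^0·+1^0·-1^-2 = +1.
(a,b)_11: α=1, u≡4; β=1, v≡4 (mod 11); (4|11)=+1, (4|11)=+1; sign (−1)^1·+1^1·+1^1 = -1.
(a,b)_∞: sgn(-31119)=−, sgn(-13981)=−, so -1.
(a,b)_3: α=1, u≡1; β=-2, v≡2 (mod 3); (1|3)=+1, (2|3)=-1; sign (−1)^0·+1^-2·-1^1 = -1.
(a,b)_31: α=2, u≡14; β=-1, v≡19 (mod 31); (14|31)=+1, (19|31)=+1; sign (−1)^0·+1^-1·+1^2 = +1.
(a,b)_41: α=1, u≡16; β=1, v≡3 (mod 41); (16|41)=+1, (3|41)=-1; sign (−1)^0·+1^1·-1^1 = -1.
(a,b)_2: α=6, β=2; u≡1, v≡3 (mod 8); ε(u)ε(v)=0·1, αω(v)=6·1, βω(u)=2·0; sum ≡ 0  ⇒  +1.
(a,b)_23: α=1, u≡1; β=0, v≡13 (mod 23); (1|23)=+1, (13|23)=+1; sign (−1)^0·+1^0·+1^1 = +1.
(-31119, -13981 / ℚ) ramifies at {3, 11, 41, ∞}: a division algebra.

[3, 11, 41, inf]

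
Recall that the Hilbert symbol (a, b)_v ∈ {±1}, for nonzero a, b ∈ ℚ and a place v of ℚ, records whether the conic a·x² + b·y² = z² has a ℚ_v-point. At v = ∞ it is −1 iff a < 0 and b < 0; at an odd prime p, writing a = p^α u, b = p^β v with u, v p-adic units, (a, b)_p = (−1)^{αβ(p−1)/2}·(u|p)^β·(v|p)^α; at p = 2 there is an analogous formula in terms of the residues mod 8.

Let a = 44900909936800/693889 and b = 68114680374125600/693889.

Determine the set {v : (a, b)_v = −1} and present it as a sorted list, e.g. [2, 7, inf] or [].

[2, 41]

Mod squares: a ≡ 58, b ≡ 87986. Check v ∈ {∞, 2, 5, 7, 17, 29, 37, 41}.
v=41: a=41^2·(≡15), b=41^3·(≡22) mod 41; (15|41)=-1, (22|41)=-1; (−1)^{2·3·20}·(-1)^3·(-1)^2 = -1.
v=5: a=5^2·(≡3), b=5^2·(≡1) mod 5; (3|5)=-1, (1|5)=+1; (−1)^{2·2·2}·(-1)^2·(+1)^2 = +1.
v=17: a=17^-2·(≡10), b=17^-2·(≡6) mod 17; (10|17)=-1, (6|17)=-1; (−1)^{-2·-2·8}·(-1)^-2·(-1)^-2 = +1.
v=∞: 58 > 0 and 87986 > 0  ⇒  (a,b)_∞ = +1.
v=7: a=7^-4·(≡4), b=7^-4·(≡6) mod 7; (4|7)=+1, (6|7)=-1; (−1)^{-4·-4·3}·(+1)^-4·(-1)^-4 = +1.
v=37: a=37^2·(≡26), b=37^3·(≡30) mod 37; (26|37)=+1, (30|37)=+1; (−1)^{2·3·18}·(+1)^3·(+1)^2 = +1.
v=29: a=29^3·(≡12), b=29^3·(≡21) mod 29; (12|29)=-1, (21|29)=-1; (−1)^{3·3·14}·(-1)^3·(-1)^3 = +1.
v=2: v_2(a)=5, v_2(b)=5; units ≡ 5, 1 (mod 8); ε·ε+αω+βω = 0·0+5·0+5·1 ≡ 1  ⇒  (a,b)_2 = -1.
Ram(58, 87986) = {2, 41}; no ℚ_2-point on the conic.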